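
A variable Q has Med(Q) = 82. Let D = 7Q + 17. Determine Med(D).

A linear map preserves order up to sign, so Med(D) = a·Med(Q) + b = 7·82 + 17 = 591.

Med(D) = 591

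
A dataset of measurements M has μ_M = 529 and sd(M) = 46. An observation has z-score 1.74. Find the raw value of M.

M = 609.04

M = μ_M + z·sd(M) = 529 + 1.74·46 = 609.04.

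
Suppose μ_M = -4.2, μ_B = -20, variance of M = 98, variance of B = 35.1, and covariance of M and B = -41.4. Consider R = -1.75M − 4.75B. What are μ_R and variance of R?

μ_R = (-1.75)·μ_M + (-4.75)·μ_B = (-1.75)·(-4.2) + (-4.75)·(-20) = 102.35.
variance of R = a²·variance of M + b²·variance of B + 2ab·covariance of M and B with a = -1.75, b = -4.75.
= (-1.75)²·98 + (-4.75)²·35.1 + 2·(-1.75)·(-4.75)·(-41.4)
= 300.125 + 791.94375 + (-688.275) = 403.79375.

μ_R = 102.35, variance of R = 403.79375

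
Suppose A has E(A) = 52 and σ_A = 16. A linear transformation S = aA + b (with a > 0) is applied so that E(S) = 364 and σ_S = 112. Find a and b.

σ_S = a·σ_A (a > 0), so a = 112/16 = 7.
E(S) = a·E(A) + b, so b = 364 − 7·52 = 0.

a = 7, b = 0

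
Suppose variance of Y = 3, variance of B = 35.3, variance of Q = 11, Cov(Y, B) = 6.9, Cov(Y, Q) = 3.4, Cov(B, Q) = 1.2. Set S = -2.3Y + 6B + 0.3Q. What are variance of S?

variance of S = 1096.848

variance of S = a²·variance of Y + b²·variance of B + c²·variance of Q + 2ab·Cov(Y, B) + 2ac·Cov(Y, Q) + 2bc·Cov(B, Q), with a = -2.3, b = 6, c = 0.3.
= 15.87 + 1270.8 + 0.99 + (-190.44) + (-4.692) + 4.32
= 1096.848.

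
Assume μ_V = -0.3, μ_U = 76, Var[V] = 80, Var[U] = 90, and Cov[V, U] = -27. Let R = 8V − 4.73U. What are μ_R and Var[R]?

μ_R = -361.88, Var[R] = 9176.921

μ_R = 8·μ_V + (-4.73)·μ_U = 8·(-0.3) + (-4.73)·76 = -361.88.
Var[R] = a²·Var[V] + b²·Var[U] + 2ab·Cov[V, U] with a = 8, b = -4.73.
= 8²·80 + (-4.73)²·90 + 2·8·(-4.73)·(-27)
= 5120 + 2013.561 + 2043.36 = 9176.921.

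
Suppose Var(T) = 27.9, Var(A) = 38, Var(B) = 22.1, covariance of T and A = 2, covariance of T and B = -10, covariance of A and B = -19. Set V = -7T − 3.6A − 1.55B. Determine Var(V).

Var(V) = 1584.43525

Var(V) = a²·Var(T) + b²·Var(A) + c²·Var(B) + 2ab·covariance of T and A + 2ac·covariance of T and B + 2bc·covariance of A and B, with a = -7, b = -3.6, c = -1.55.
= 1367.1 + 492.48 + 53.09525 + 100.8 + (-217) + (-212.04)
= 1584.43525.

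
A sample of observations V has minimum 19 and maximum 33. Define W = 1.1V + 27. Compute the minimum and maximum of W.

min(W) = 47.9, max(W) = 63.3

a = 1.1 > 0, so min(W) = a·min(V)+b = 1.1·19 + 27 = 47.9 and max(W) = 1.1·33 + 27 = 63.3.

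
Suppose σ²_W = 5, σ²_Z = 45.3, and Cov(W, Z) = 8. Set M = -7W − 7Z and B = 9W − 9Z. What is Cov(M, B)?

By bilinearity, Cov(M, B) = ac·σ²_W + bd·σ²_Z + (ad+bc)·Cov(W, Z), with a=-7, b=-7, c=9, d=-9.
ac·σ²_W = (-7)·9·5 = -315
bd·σ²_Z = (-7)·(-9)·45.3 = 2853.9
(ad+bc)·Cov(W, Z) = (0)·8 = 0
Cov(M, B) = -315 + 2853.9 + 0 = 2538.9.

Cov(M, B) = 2538.9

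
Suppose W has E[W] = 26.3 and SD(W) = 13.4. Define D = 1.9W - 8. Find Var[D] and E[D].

Var[D] = 648.2116, E[D] = 41.97

D = 1.9W - 8 is linear with a = 1.9, b = -8.
Var[W] = 13.4² = 179.56.
Var[D] = a²·Var[W] = 1.9²·179.56 = 648.2116 (the additive constant -8 does not affect variance).
E[D] = a·E[W] + b = 1.9·26.3 + (-8) = 41.97.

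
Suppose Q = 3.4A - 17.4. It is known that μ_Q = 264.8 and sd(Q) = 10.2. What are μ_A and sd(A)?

From Q = 3.4A - 17.4: μ_Q = a·μ_A + b, so μ_A = (μ_Q − b)/a = (264.8 − (-17.4))/3.4 = 83.
sd(Q) = |a|·sd(A), so sd(A) = 10.2/|3.4| = 3.

μ_A = 83, sd(A) = 3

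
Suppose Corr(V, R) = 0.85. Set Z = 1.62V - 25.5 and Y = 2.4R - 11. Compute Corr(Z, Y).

Linear rescalings preserve correlation up to sign; here the slopes 1.62 and 2.4 have the same sign, so Corr(Z, Y) = Corr(V, R) = 0.85.

Corr(Z, Y) = 0.85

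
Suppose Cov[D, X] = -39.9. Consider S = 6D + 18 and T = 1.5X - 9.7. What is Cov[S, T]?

Cov[S, T] = a·c·Cov[D, X] = 6·1.5·(-39.9) = -359.1. Additive constants drop out.

Cov[S, T] = -359.1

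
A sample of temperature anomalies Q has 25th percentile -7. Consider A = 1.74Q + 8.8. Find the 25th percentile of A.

25th percentile of A = -3.38

Since a = 1.74 > 0 the transformation is increasing, so the 25th percentile of A = a·(P_{25} of Q) + b = 1.74·(-7) + 8.8 = -3.38.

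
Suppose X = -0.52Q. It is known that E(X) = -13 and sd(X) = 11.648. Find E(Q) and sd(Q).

From X = -0.52Q: E(X) = a·E(Q) + b, so E(Q) = (E(X) − b)/a = (-13 − 0)/(-0.52) = 25.
sd(X) = |a|·sd(Q), so sd(Q) = 11.648/|-0.52| = 22.4.

E(Q) = 25, sd(Q) = 22.4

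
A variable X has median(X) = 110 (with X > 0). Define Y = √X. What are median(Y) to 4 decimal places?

median(Y) = 10.4881

√X is monotone on this domain, so median(Y) = √(110) ≈ 10.4881.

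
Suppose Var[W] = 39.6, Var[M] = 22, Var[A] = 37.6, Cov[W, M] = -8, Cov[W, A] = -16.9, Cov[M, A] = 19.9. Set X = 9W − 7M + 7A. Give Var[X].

Var[X] = 3056.4

Var[X] = a²·Var[W] + b²·Var[M] + c²·Var[A] + 2ab·Cov[W, M] + 2ac·Cov[W, A] + 2bc·Cov[M, A], with a = 9, b = -7, c = 7.
= 3207.6 + 1078 + 1842.4 + 1008 + (-2129.4) + (-1950.2)
= 3056.4.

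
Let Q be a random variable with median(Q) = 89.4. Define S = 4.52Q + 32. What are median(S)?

median(S) = 436.088

A linear map preserves order up to sign, so median(S) = a·median(Q) + b = 4.52·89.4 + 32 = 436.088.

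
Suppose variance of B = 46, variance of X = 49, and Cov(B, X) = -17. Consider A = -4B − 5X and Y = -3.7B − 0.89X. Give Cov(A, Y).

Cov(A, Y) = 523.83

By bilinearity, Cov(A, Y) = ac·variance of B + bd·variance of X + (ad+bc)·Cov(B, X), with a=-4, b=-5, c=-3.7, d=-0.89.
ac·variance of B = (-4)·(-3.7)·46 = 680.8
bd·variance of X = (-5)·(-0.89)·49 = 218.05
(ad+bc)·Cov(B, X) = (22.06)·(-17) = -375.02
Cov(A, Y) = 680.8 + 218.05 + (-375.02) = 523.83.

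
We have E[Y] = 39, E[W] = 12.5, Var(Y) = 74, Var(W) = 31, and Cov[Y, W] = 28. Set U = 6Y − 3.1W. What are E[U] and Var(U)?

E[U] = 6·E[Y] + (-3.1)·E[W] = 6·39 + (-3.1)·12.5 = 195.25.
Var(U) = a²·Var(Y) + b²·Var(W) + 2ab·Cov[Y, W] with a = 6, b = -3.1.
= 6²·74 + (-3.1)²·31 + 2·6·(-3.1)·28
= 2664 + 297.91 + (-1041.6) = 1920.31.

E[U] = 195.25, Var(U) = 1920.31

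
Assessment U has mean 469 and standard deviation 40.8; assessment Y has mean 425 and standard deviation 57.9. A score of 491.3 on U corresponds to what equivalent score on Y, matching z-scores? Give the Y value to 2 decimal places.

z = (491.3 − 469)/40.8 ≈ 0.5466.
Y = 425 + z·57.9 = 425 + (491.3 − 469)·57.9/40.8 ≈ 456.65.

Y = 456.65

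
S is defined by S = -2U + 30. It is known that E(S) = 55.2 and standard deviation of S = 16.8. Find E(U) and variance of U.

E(U) = -12.6, variance of U = 70.56

From S = -2U + 30: E(S) = a·E(U) + b, so E(U) = (E(S) − b)/a = (55.2 − 30)/(-2) = -12.6.
variance of S = 16.8² = 282.24.
variance of S = a²·variance of U, so variance of U = 282.24/(-2)² = 70.56.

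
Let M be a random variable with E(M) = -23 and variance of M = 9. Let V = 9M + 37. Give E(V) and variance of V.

E(V) = -170, variance of V = 729

V = 9M + 37 is linear with a = 9, b = 37.
E(V) = a·E(M) + b = 9·(-23) + 37 = -170.
variance of V = a²·variance of M = 9²·9 = 729 (the additive constant 37 does not affect variance).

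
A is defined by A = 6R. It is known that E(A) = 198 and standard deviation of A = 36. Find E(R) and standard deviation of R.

From A = 6R: E(A) = a·E(R) + b, so E(R) = (E(A) − b)/a = (198 − 0)/6 = 33.
standard deviation of A = |a|·standard deviation of R, so standard deviation of R = 36/|6| = 6.

E(R) = 33, standard deviation of R = 6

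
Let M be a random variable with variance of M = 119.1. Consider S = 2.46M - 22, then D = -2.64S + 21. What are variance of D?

variance of D = 5023.308254976

variance of S = 2.46²·119.1 = 720.74556.
variance of D = (-2.64)²·720.74556 = 5023.308254976.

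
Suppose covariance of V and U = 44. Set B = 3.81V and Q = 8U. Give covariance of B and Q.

covariance of B and Q = 1341.12

covariance of B and Q = a·c·covariance of V and U = 3.81·8·44 = 1341.12. Additive constants drop out.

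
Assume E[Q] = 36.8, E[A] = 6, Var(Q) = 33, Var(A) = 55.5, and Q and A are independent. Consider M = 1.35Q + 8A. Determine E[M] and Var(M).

E[M] = 97.68, Var(M) = 3612.1425

E[M] = 1.35·E[Q] + 8·E[A] = 1.35·36.8 + 8·6 = 97.68.
Var(M) = a²·Var(Q) + b²·Var(A) + 2ab·Cov(Q, A) with a = 1.35, b = 8.
Independence gives Cov(Q, A) = 0.
= 1.35²·33 + 8²·55.5 + 2·1.35·8·0
= 60.1425 + 3552 + 0 = 3612.1425.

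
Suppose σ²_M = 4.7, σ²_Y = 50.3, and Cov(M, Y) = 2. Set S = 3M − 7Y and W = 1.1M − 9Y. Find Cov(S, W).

By bilinearity, Cov(S, W) = ac·σ²_M + bd·σ²_Y + (ad+bc)·Cov(M, Y), with a=3, b=-7, c=1.1, d=-9.
ac·σ²_M = 3·1.1·4.7 = 15.51
bd·σ²_Y = (-7)·(-9)·50.3 = 3168.9
(ad+bc)·Cov(M, Y) = (-34.7)·2 = -69.4
Cov(S, W) = 15.51 + 3168.9 + (-69.4) = 3115.01.

Cov(S, W) = 3115.01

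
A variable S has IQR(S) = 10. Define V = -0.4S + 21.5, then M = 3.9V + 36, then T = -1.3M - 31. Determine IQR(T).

IQR(V) = |-0.4|·10 = 4.
IQR(M) = |3.9|·4 = 15.6.
IQR(T) = |-1.3|·15.6 = 20.28.

IQR(T) = 20.28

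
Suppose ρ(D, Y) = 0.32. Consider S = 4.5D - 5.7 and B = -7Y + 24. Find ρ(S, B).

Linear rescalings preserve |correlation|; the slopes 4.5 and -7 have opposite signs, so the correlation flips sign: ρ(S, B) = −ρ(D, Y) = -0.32.

ρ(S, B) = -0.32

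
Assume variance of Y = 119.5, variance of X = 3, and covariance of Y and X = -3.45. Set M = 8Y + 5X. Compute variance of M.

variance of M = 7447

variance of M = a²·variance of Y + b²·variance of X + 2ab·covariance of Y and X with a = 8, b = 5.
= 8²·119.5 + 5²·3 + 2·8·5·(-3.45)
= 7648 + 75 + (-276) = 7447.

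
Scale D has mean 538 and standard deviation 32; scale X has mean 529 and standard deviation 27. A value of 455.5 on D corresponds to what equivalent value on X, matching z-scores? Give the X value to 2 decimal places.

z = (455.5 − 538)/32 ≈ -2.5781.
X = 529 + z·27 = 529 + (455.5 − 538)·27/32 ≈ 459.39.

X = 459.39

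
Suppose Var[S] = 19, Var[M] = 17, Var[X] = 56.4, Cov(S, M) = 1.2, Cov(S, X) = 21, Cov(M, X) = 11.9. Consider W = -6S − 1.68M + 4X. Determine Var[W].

Var[W] = a²·Var[S] + b²·Var[M] + c²·Var[X] + 2ab·Cov(S, M) + 2ac·Cov(S, X) + 2bc·Cov(M, X), with a = -6, b = -1.68, c = 4.
= 684 + 47.9808 + 902.4 + 24.192 + (-1008) + (-159.936)
= 490.6368.

Var[W] = 490.6368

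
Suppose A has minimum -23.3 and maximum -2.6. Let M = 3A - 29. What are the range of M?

Range(M) = 62.1

Range of A = -2.6 − (-23.3) = 20.7.
Range(M) = |a|·Range(A) = |3|·20.7 = 62.1.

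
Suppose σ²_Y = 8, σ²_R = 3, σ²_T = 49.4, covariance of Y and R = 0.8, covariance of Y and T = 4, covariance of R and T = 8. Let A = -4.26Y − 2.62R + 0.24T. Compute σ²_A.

σ²_A = 168.23736

σ²_A = a²·σ²_Y + b²·σ²_R + c²·σ²_T + 2ab·covariance of Y and R + 2ac·covariance of Y and T + 2bc·covariance of R and T, with a = -4.26, b = -2.62, c = 0.24.
= 145.1808 + 20.5932 + 2.84544 + 17.85792 + (-8.1792) + (-10.0608)
= 168.23736.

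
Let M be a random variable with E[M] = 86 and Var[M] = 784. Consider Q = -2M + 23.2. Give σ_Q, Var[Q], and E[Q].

σ_Q = 56, Var[Q] = 3136, E[Q] = -148.8

Q = -2M + 23.2 is linear with a = -2, b = 23.2.
σ_M = √784 = 28.
σ_Q = |a|·σ_M = |-2|·28 = 56.
Var[Q] = a²·Var[M] = (-2)²·784 = 3136 (the additive constant 23.2 does not affect variance).
E[Q] = a·E[M] + b = (-2)·86 + 23.2 = -148.8.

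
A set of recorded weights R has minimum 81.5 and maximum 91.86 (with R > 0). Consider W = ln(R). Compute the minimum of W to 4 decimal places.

min(W) = 4.4006

ln(R) is increasing on this domain, so min(W) comes from min(R) = 81.5: min(W) = ln(81.5) ≈ 4.4006.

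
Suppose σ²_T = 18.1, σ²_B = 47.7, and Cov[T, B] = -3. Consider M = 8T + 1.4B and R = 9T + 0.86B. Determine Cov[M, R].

Cov[M, R] = 1302.1908

By bilinearity, Cov[M, R] = ac·σ²_T + bd·σ²_B + (ad+bc)·Cov[T, B], with a=8, b=1.4, c=9, d=0.86.
ac·σ²_T = 8·9·18.1 = 1303.2
bd·σ²_B = 1.4·0.86·47.7 = 57.4308
(ad+bc)·Cov[T, B] = (19.48)·(-3) = -58.44
Cov[M, R] = 1303.2 + 57.4308 + (-58.44) = 1302.1908.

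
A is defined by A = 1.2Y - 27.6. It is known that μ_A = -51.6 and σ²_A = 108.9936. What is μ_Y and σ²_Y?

From A = 1.2Y - 27.6: μ_A = a·μ_Y + b, so μ_Y = (μ_A − b)/a = (-51.6 − (-27.6))/1.2 = -20.
σ²_A = a²·σ²_Y, so σ²_Y = 108.9936/1.2² = 75.69.

μ_Y = -20, σ²_Y = 75.69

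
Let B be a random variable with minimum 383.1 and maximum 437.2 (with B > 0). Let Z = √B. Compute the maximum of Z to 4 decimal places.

max(Z) = 20.9093

√B is increasing on this domain, so max(Z) comes from max(B) = 437.2: max(Z) = √(437.2) ≈ 20.9093.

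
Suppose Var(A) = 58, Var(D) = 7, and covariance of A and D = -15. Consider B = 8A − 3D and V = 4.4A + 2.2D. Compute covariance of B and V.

By bilinearity, covariance of B and V = ac·Var(A) + bd·Var(D) + (ad+bc)·covariance of A and D, with a=8, b=-3, c=4.4, d=2.2.
ac·Var(A) = 8·4.4·58 = 2041.6
bd·Var(D) = (-3)·2.2·7 = -46.2
(ad+bc)·covariance of A and D = (4.4)·(-15) = -66
covariance of B and V = 2041.6 + (-46.2) + (-66) = 1929.4.

covariance of B and V = 1929.4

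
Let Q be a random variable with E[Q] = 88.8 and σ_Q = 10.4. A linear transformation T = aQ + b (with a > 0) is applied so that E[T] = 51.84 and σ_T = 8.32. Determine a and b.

σ_T = a·σ_Q (a > 0), so a = 8.32/10.4 = 0.8.
E[T] = a·E[Q] + b, so b = 51.84 − 0.8·88.8 = -19.2.

a = 0.8, b = -19.2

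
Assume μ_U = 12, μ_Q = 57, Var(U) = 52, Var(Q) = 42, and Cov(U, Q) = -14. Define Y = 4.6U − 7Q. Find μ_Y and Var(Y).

μ_Y = 4.6·μ_U + (-7)·μ_Q = 4.6·12 + (-7)·57 = -343.8.
Var(Y) = a²·Var(U) + b²·Var(Q) + 2ab·Cov(U, Q) with a = 4.6, b = -7.
= 4.6²·52 + (-7)²·42 + 2·4.6·(-7)·(-14)
= 1100.32 + 2058 + 901.6 = 4059.92.

μ_Y = -343.8, Var(Y) = 4059.92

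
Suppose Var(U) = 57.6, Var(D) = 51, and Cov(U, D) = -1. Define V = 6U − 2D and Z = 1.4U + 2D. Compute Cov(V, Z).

Cov(V, Z) = 270.64

By bilinearity, Cov(V, Z) = ac·Var(U) + bd·Var(D) + (ad+bc)·Cov(U, D), with a=6, b=-2, c=1.4, d=2.
ac·Var(U) = 6·1.4·57.6 = 483.84
bd·Var(D) = (-2)·2·51 = -204
(ad+bc)·Cov(U, D) = (9.2)·(-1) = -9.2
Cov(V, Z) = 483.84 + (-204) + (-9.2) = 270.64.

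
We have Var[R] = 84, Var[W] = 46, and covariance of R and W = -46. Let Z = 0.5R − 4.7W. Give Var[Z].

Var[Z] = a²·Var[R] + b²·Var[W] + 2ab·covariance of R and W with a = 0.5, b = -4.7.
= 0.5²·84 + (-4.7)²·46 + 2·0.5·(-4.7)·(-46)
= 21 + 1016.14 + 216.2 = 1253.34.

Var[Z] = 1253.34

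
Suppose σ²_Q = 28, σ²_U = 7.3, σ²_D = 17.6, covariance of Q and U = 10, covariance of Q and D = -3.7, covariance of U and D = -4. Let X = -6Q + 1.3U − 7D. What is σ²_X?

σ²_X = 1488.737

σ²_X = a²·σ²_Q + b²·σ²_U + c²·σ²_D + 2ab·covariance of Q and U + 2ac·covariance of Q and D + 2bc·covariance of U and D, with a = -6, b = 1.3, c = -7.
= 1008 + 12.337 + 862.4 + (-156) + (-310.8) + 72.8
= 1488.737.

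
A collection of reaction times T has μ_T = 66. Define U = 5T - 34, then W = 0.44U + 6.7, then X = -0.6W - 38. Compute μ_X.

μ_X = -120.164

μ_U = 5·66 + (-34) = 296.
μ_W = 0.44·296 + 6.7 = 136.94.
μ_X = (-0.6)·136.94 + (-38) = -120.164.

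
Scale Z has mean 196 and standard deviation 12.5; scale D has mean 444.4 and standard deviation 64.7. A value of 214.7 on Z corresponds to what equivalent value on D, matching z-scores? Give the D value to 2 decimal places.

D = 541.19

z = (214.7 − 196)/12.5 = 1.496.
D = 444.4 + z·64.7 = 444.4 + (214.7 − 196)·64.7/12.5 ≈ 541.19.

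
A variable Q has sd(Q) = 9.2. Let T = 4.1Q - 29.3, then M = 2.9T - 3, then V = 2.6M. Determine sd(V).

sd(T) = |4.1|·9.2 = 37.72.
sd(M) = |2.9|·37.72 = 109.388.
sd(V) = |2.6|·109.388 = 284.4088.

sd(V) = 284.4088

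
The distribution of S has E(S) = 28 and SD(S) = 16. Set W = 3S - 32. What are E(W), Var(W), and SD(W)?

E(W) = 52, Var(W) = 2304, SD(W) = 48

W = 3S - 32 is linear with a = 3, b = -32.
E(W) = a·E(S) + b = 3·28 + (-32) = 52.
Var(S) = 16² = 256.
Var(W) = a²·Var(S) = 3²·256 = 2304 (the additive constant -32 does not affect variance).
SD(W) = |a|·SD(S) = |3|·16 = 48.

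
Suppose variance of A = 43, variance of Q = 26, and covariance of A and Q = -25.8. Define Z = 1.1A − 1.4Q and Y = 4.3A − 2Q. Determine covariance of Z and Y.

By bilinearity, covariance of Z and Y = ac·variance of A + bd·variance of Q + (ad+bc)·covariance of A and Q, with a=1.1, b=-1.4, c=4.3, d=-2.
ac·variance of A = 1.1·4.3·43 = 203.39
bd·variance of Q = (-1.4)·(-2)·26 = 72.8
(ad+bc)·covariance of A and Q = (-8.22)·(-25.8) = 212.076
covariance of Z and Y = 203.39 + 72.8 + 212.076 = 488.266.

covariance of Z and Y = 488.266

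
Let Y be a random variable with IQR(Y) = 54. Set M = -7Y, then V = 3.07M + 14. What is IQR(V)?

IQR(V) = 1160.46

IQR(M) = |-7|·54 = 378.
IQR(V) = |3.07|·378 = 1160.46.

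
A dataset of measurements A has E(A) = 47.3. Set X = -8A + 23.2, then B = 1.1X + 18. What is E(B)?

E(X) = (-8)·47.3 + 23.2 = -355.2.
E(B) = 1.1·(-355.2) + 18 = -372.72.

E(B) = -372.72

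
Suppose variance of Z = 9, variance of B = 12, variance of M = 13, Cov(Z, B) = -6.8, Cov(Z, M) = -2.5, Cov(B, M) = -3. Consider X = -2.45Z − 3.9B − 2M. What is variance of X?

variance of X = a²·variance of Z + b²·variance of B + c²·variance of M + 2ab·Cov(Z, B) + 2ac·Cov(Z, M) + 2bc·Cov(B, M), with a = -2.45, b = -3.9, c = -2.
= 54.0225 + 182.52 + 52 + (-129.948) + (-24.5) + (-46.8)
= 87.2945.

variance of X = 87.2945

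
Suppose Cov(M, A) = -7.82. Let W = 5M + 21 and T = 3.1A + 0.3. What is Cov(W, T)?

Cov(W, T) = -121.21

Cov(W, T) = a·c·Cov(M, A) = 5·3.1·(-7.82) = -121.21. Additive constants drop out.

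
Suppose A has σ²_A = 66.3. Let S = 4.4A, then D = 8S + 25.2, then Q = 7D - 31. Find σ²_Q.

σ²_S = 4.4²·66.3 = 1283.568.
σ²_D = 8²·1283.568 = 82148.352.
σ²_Q = 7²·82148.352 = 4025269.248.

σ²_Q = 4025269.248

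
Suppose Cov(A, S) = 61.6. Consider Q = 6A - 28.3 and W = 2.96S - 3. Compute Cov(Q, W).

Cov(Q, W) = a·c·Cov(A, S) = 6·2.96·61.6 = 1094.016. Additive constants drop out.

Cov(Q, W) = 1094.016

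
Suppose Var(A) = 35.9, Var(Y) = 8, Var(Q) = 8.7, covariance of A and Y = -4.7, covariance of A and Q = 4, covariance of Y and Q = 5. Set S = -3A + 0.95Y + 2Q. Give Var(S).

Var(S) = a²·Var(A) + b²·Var(Y) + c²·Var(Q) + 2ab·covariance of A and Y + 2ac·covariance of A and Q + 2bc·covariance of Y and Q, with a = -3, b = 0.95, c = 2.
= 323.1 + 7.22 + 34.8 + 26.79 + (-48) + 19
= 362.91.

Var(S) = 362.91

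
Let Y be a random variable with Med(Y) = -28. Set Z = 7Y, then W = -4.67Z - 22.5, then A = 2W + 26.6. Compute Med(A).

Med(Z) = 7·(-28) = -196.
Med(W) = (-4.67)·(-196) + (-22.5) = 892.82.
Med(A) = 2·892.82 + 26.6 = 1812.24.

Med(A) = 1812.24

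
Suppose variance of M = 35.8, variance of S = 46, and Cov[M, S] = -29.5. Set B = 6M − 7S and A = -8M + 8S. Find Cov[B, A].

Cov[B, A] = -7362.4

By bilinearity, Cov[B, A] = ac·variance of M + bd·variance of S + (ad+bc)·Cov[M, S], with a=6, b=-7, c=-8, d=8.
ac·variance of M = 6·(-8)·35.8 = -1718.4
bd·variance of S = (-7)·8·46 = -2576
(ad+bc)·Cov[M, S] = (104)·(-29.5) = -3068
Cov[B, A] = -1718.4 + (-2576) + (-3068) = -7362.4.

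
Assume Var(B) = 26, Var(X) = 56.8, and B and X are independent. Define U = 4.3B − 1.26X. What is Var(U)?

Var(U) = 570.91568

Var(U) = a²·Var(B) + b²·Var(X) + 2ab·covariance of B and X with a = 4.3, b = -1.26.
Independence gives covariance of B and X = 0.
= 4.3²·26 + (-1.26)²·56.8 + 2·4.3·(-1.26)·0
= 480.74 + 90.17568 + 0 = 570.91568.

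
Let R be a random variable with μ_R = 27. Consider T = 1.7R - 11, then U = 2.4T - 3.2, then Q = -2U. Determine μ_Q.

μ_Q = -161.12

μ_T = 1.7·27 + (-11) = 34.9.
μ_U = 2.4·34.9 + (-3.2) = 80.56.
μ_Q = (-2)·80.56 = -161.12.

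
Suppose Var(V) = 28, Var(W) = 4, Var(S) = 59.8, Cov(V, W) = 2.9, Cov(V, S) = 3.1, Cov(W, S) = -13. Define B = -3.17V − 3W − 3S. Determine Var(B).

Var(B) = 735.6892

Var(B) = a²·Var(V) + b²·Var(W) + c²·Var(S) + 2ab·Cov(V, W) + 2ac·Cov(V, S) + 2bc·Cov(W, S), with a = -3.17, b = -3, c = -3.
= 281.3692 + 36 + 538.2 + 55.158 + 58.962 + (-234)
= 735.6892.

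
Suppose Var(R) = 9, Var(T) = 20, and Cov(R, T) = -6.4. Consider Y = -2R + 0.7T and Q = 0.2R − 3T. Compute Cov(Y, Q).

Cov(Y, Q) = -84.896

By bilinearity, Cov(Y, Q) = ac·Var(R) + bd·Var(T) + (ad+bc)·Cov(R, T), with a=-2, b=0.7, c=0.2, d=-3.
ac·Var(R) = (-2)·0.2·9 = -3.6
bd·Var(T) = 0.7·(-3)·20 = -42
(ad+bc)·Cov(R, T) = (6.14)·(-6.4) = -39.296
Cov(Y, Q) = -3.6 + (-42) + (-39.296) = -84.896.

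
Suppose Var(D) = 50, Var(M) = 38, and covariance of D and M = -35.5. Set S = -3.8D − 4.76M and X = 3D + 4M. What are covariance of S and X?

By bilinearity, covariance of S and X = ac·Var(D) + bd·Var(M) + (ad+bc)·covariance of D and M, with a=-3.8, b=-4.76, c=3, d=4.
ac·Var(D) = (-3.8)·3·50 = -570
bd·Var(M) = (-4.76)·4·38 = -723.52
(ad+bc)·covariance of D and M = (-29.48)·(-35.5) = 1046.54
covariance of S and X = -570 + (-723.52) + 1046.54 = -246.98.

covariance of S and X = -246.98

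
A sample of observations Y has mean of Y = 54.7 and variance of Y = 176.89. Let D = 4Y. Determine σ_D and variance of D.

σ_D = 53.2, variance of D = 2830.24

D = 4Y is linear with a = 4, b = 0.
σ_Y = √176.89 = 13.3.
σ_D = |a|·σ_Y = |4|·13.3 = 53.2.
variance of D = a²·variance of Y = 4²·176.89 = 2830.24.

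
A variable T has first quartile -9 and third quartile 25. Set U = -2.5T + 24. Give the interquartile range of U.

IQR(U) = 85

IQR of T = Q3 − Q1 = 25 − (-9) = 34.
Under U = aT + b, IQR(U) = |a|·IQR(T) = |-2.5|·34 = 85 (shifts cancel; spread scales by |a|).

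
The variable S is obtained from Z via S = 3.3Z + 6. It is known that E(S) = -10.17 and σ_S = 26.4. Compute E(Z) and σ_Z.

E(Z) = -4.9, σ_Z = 8

From S = 3.3Z + 6: E(S) = a·E(Z) + b, so E(Z) = (E(S) − b)/a = (-10.17 − 6)/3.3 = -4.9.
σ_S = |a|·σ_Z, so σ_Z = 26.4/|3.3| = 8.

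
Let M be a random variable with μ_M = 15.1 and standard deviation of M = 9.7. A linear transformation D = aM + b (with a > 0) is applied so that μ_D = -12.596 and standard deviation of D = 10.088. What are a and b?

a = 1.04, b = -28.3

standard deviation of D = a·standard deviation of M (a > 0), so a = 10.088/9.7 = 1.04.
μ_D = a·μ_M + b, so b = -12.596 − 1.04·15.1 = -28.3.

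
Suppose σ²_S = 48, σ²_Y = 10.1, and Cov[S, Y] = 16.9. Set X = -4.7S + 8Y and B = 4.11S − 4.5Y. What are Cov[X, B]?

By bilinearity, Cov[X, B] = ac·σ²_S + bd·σ²_Y + (ad+bc)·Cov[S, Y], with a=-4.7, b=8, c=4.11, d=-4.5.
ac·σ²_S = (-4.7)·4.11·48 = -927.216
bd·σ²_Y = 8·(-4.5)·10.1 = -363.6
(ad+bc)·Cov[S, Y] = (54.03)·16.9 = 913.107
Cov[X, B] = -927.216 + (-363.6) + 913.107 = -377.709.

Cov[X, B] = -377.709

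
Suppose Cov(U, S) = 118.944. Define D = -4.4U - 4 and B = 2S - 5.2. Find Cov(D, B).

Cov(D, B) = -1046.7072

Cov(D, B) = a·c·Cov(U, S) = (-4.4)·2·118.944 = -1046.7072. Additive constants drop out.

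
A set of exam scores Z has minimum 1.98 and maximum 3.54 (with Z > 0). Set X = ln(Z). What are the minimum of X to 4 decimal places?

ln(Z) is increasing on this domain, so min(X) comes from min(Z) = 1.98: min(X) = ln(1.98) ≈ 0.6831.

min(X) = 0.6831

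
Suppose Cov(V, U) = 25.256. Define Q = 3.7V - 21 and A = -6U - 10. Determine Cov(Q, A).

Cov(Q, A) = -560.6832

Cov(Q, A) = a·c·Cov(V, U) = 3.7·(-6)·25.256 = -560.6832. Additive constants drop out.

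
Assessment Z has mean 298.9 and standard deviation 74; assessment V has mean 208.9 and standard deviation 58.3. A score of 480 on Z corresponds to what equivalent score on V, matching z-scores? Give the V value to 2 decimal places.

z = (480 − 298.9)/74 ≈ 2.4473.
V = 208.9 + z·58.3 = 208.9 + (480 − 298.9)·58.3/74 ≈ 351.58.

V = 351.58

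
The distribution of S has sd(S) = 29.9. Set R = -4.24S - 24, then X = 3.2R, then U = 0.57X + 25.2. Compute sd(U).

sd(R) = |-4.24|·29.9 = 126.776.
sd(X) = |3.2|·126.776 = 405.6832.
sd(U) = |0.57|·405.6832 = 231.239424.

sd(U) = 231.239424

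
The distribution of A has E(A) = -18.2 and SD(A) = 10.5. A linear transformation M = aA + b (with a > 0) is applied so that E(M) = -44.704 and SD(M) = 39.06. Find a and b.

SD(M) = a·SD(A) (a > 0), so a = 39.06/10.5 = 3.72.
E(M) = a·E(A) + b, so b = -44.704 − 3.72·(-18.2) = 23.

a = 3.72, b = 23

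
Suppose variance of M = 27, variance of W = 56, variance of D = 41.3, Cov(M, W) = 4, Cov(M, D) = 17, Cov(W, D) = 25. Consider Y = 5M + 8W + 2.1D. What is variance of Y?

variance of Y = 5958.133

variance of Y = a²·variance of M + b²·variance of W + c²·variance of D + 2ab·Cov(M, W) + 2ac·Cov(M, D) + 2bc·Cov(W, D), with a = 5, b = 8, c = 2.1.
= 675 + 3584 + 182.133 + 320 + 357 + 840
= 5958.133.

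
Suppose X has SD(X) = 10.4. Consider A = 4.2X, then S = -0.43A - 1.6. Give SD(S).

SD(A) = |4.2|·10.4 = 43.68.
SD(S) = |-0.43|·43.68 = 18.7824.

SD(S) = 18.7824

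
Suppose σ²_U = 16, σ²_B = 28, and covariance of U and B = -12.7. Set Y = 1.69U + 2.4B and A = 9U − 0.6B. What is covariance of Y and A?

covariance of Y and A = -58.4022

By bilinearity, covariance of Y and A = ac·σ²_U + bd·σ²_B + (ad+bc)·covariance of U and B, with a=1.69, b=2.4, c=9, d=-0.6.
ac·σ²_U = 1.69·9·16 = 243.36
bd·σ²_B = 2.4·(-0.6)·28 = -40.32
(ad+bc)·covariance of U and B = (20.586)·(-12.7) = -261.4422
covariance of Y and A = 243.36 + (-40.32) + (-261.4422) = -58.4022.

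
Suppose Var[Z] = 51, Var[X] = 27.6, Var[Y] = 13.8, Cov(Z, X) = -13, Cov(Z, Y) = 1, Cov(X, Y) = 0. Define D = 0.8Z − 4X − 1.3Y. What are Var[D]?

Var[D] = a²·Var[Z] + b²·Var[X] + c²·Var[Y] + 2ab·Cov(Z, X) + 2ac·Cov(Z, Y) + 2bc·Cov(X, Y), with a = 0.8, b = -4, c = -1.3.
= 32.64 + 441.6 + 23.322 + 83.2 + (-2.08) + 0
= 578.682.

Var[D] = 578.682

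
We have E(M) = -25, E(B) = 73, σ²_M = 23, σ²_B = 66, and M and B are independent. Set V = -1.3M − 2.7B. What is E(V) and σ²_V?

E(V) = -164.6, σ²_V = 520.01

E(V) = (-1.3)·E(M) + (-2.7)·E(B) = (-1.3)·(-25) + (-2.7)·73 = -164.6.
σ²_V = a²·σ²_M + b²·σ²_B + 2ab·covariance of M and B with a = -1.3, b = -2.7.
Independence gives covariance of M and B = 0.
= (-1.3)²·23 + (-2.7)²·66 + 2·(-1.3)·(-2.7)·0
= 38.87 + 481.14 + 0 = 520.01.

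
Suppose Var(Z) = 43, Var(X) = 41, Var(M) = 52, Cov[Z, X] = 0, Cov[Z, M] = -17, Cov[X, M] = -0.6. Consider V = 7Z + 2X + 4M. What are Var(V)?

Var(V) = 2141.4

Var(V) = a²·Var(Z) + b²·Var(X) + c²·Var(M) + 2ab·Cov[Z, X] + 2ac·Cov[Z, M] + 2bc·Cov[X, M], with a = 7, b = 2, c = 4.
= 2107 + 164 + 832 + 0 + (-952) + (-9.6)
= 2141.4.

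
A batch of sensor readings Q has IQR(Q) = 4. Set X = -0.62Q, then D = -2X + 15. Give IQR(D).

IQR(D) = 4.96

IQR(X) = |-0.62|·4 = 2.48.
IQR(D) = |-2|·2.48 = 4.96.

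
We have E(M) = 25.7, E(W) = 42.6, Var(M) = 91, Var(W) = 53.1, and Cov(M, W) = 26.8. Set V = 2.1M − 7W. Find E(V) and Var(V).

E(V) = 2.1·E(M) + (-7)·E(W) = 2.1·25.7 + (-7)·42.6 = -244.23.
Var(V) = a²·Var(M) + b²·Var(W) + 2ab·Cov(M, W) with a = 2.1, b = -7.
= 2.1²·91 + (-7)²·53.1 + 2·2.1·(-7)·26.8
= 401.31 + 2601.9 + (-787.92) = 2215.29.

E(V) = -244.23, Var(V) = 2215.29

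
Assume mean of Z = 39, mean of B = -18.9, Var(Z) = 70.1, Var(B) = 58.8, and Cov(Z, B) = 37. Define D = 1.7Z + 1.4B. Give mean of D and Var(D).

mean of D = 39.84, Var(D) = 493.957

mean of D = 1.7·mean of Z + 1.4·mean of B = 1.7·39 + 1.4·(-18.9) = 39.84.
Var(D) = a²·Var(Z) + b²·Var(B) + 2ab·Cov(Z, B) with a = 1.7, b = 1.4.
= 1.7²·70.1 + 1.4²·58.8 + 2·1.7·1.4·37
= 202.589 + 115.248 + 176.12 = 493.957.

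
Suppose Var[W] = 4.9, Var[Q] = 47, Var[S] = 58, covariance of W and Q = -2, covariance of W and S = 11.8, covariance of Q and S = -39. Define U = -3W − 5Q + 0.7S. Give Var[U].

Var[U] = a²·Var[W] + b²·Var[Q] + c²·Var[S] + 2ab·covariance of W and Q + 2ac·covariance of W and S + 2bc·covariance of Q and S, with a = -3, b = -5, c = 0.7.
= 44.1 + 1175 + 28.42 + (-60) + (-49.56) + 273
= 1410.96.

Var[U] = 1410.96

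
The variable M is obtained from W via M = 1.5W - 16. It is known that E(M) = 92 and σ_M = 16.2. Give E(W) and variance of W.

From M = 1.5W - 16: E(M) = a·E(W) + b, so E(W) = (E(M) − b)/a = (92 − (-16))/1.5 = 72.
variance of M = 16.2² = 262.44.
variance of M = a²·variance of W, so variance of W = 262.44/1.5² = 116.64.

E(W) = 72, variance of W = 116.64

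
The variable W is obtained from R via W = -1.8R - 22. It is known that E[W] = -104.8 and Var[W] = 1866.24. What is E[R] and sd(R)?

E[R] = 46, sd(R) = 24

From W = -1.8R - 22: E[W] = a·E[R] + b, so E[R] = (E[W] − b)/a = (-104.8 − (-22))/(-1.8) = 46.
sd(W) = √1866.24 = 43.2.
sd(W) = |a|·sd(R), so sd(R) = 43.2/|-1.8| = 24.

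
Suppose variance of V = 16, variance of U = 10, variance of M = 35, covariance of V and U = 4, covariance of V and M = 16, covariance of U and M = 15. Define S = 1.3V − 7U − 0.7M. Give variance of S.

variance of S = a²·variance of V + b²·variance of U + c²·variance of M + 2ab·covariance of V and U + 2ac·covariance of V and M + 2bc·covariance of U and M, with a = 1.3, b = -7, c = -0.7.
= 27.04 + 490 + 17.15 + (-72.8) + (-29.12) + 147
= 579.27.

variance of S = 579.27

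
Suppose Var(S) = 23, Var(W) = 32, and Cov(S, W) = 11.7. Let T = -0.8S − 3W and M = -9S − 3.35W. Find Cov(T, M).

Cov(T, M) = 834.456

By bilinearity, Cov(T, M) = ac·Var(S) + bd·Var(W) + (ad+bc)·Cov(S, W), with a=-0.8, b=-3, c=-9, d=-3.35.
ac·Var(S) = (-0.8)·(-9)·23 = 165.6
bd·Var(W) = (-3)·(-3.35)·32 = 321.6
(ad+bc)·Cov(S, W) = (29.68)·11.7 = 347.256
Cov(T, M) = 165.6 + 321.6 + 347.256 = 834.456.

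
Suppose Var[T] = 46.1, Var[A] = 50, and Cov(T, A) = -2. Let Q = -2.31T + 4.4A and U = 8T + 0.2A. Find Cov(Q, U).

By bilinearity, Cov(Q, U) = ac·Var[T] + bd·Var[A] + (ad+bc)·Cov(T, A), with a=-2.31, b=4.4, c=8, d=0.2.
ac·Var[T] = (-2.31)·8·46.1 = -851.928
bd·Var[A] = 4.4·0.2·50 = 44
(ad+bc)·Cov(T, A) = (34.738)·(-2) = -69.476
Cov(Q, U) = -851.928 + 44 + (-69.476) = -877.404.

Cov(Q, U) = -877.404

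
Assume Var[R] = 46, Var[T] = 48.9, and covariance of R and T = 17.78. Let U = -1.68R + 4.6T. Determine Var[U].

Var[U] = a²·Var[R] + b²·Var[T] + 2ab·covariance of R and T with a = -1.68, b = 4.6.
= (-1.68)²·46 + 4.6²·48.9 + 2·(-1.68)·4.6·17.78
= 129.8304 + 1034.724 + (-274.80768) = 889.74672.

Var[U] = 889.74672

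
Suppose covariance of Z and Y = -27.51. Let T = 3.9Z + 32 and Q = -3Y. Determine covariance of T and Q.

covariance of T and Q = 321.867

covariance of T and Q = a·c·covariance of Z and Y = 3.9·(-3)·(-27.51) = 321.867. Additive constants drop out.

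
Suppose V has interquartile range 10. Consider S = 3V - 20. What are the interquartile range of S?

IQR(S) = 30

Under S = aV + b, IQR(S) = |a|·IQR(V) = |3|·10 = 30 (shifts cancel; spread scales by |a|).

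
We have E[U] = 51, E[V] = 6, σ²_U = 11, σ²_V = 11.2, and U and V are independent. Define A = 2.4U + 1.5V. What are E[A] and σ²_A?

E[A] = 2.4·E[U] + 1.5·E[V] = 2.4·51 + 1.5·6 = 131.4.
σ²_A = a²·σ²_U + b²·σ²_V + 2ab·Cov[U, V] with a = 2.4, b = 1.5.
Independence gives Cov[U, V] = 0.
= 2.4²·11 + 1.5²·11.2 + 2·2.4·1.5·0
= 63.36 + 25.2 + 0 = 88.56.

E[A] = 131.4, σ²_A = 88.56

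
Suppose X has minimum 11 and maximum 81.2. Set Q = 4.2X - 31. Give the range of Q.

Range of X = 81.2 − 11 = 70.2.
Range(Q) = |a|·Range(X) = |4.2|·70.2 = 294.84.

Range(Q) = 294.84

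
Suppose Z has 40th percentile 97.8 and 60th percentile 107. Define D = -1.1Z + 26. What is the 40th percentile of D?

40th percentile of D = -91.7

Since a = -1.1 < 0 the transformation is decreasing, reversing order: the 40th percentile of D corresponds to the 60th percentile of Z.
So P_{40}(D) = a·P_{60}(Z) + b = (-1.1)·107 + 26 = -91.7.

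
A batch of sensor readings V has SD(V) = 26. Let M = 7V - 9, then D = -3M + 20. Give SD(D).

SD(M) = |7|·26 = 182.
SD(D) = |-3|·182 = 546.

SD(D) = 546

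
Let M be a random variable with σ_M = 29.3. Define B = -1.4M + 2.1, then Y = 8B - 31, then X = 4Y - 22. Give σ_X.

σ_B = |-1.4|·29.3 = 41.02.
σ_Y = |8|·41.02 = 328.16.
σ_X = |4|·328.16 = 1312.64.

σ_X = 1312.64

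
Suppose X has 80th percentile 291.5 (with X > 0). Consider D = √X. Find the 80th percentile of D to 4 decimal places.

80th percentile of D = 17.0734

√X is increasing, so P_{80}(D) = g(P_{80}(X)) ≈ 17.0734.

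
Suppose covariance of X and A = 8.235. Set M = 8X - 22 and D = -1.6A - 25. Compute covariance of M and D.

covariance of M and D = a·c·covariance of X and A = 8·(-1.6)·8.235 = -105.408. Additive constants drop out.

covariance of M and D = -105.408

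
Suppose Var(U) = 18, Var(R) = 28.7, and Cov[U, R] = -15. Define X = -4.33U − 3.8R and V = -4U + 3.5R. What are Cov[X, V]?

By bilinearity, Cov[X, V] = ac·Var(U) + bd·Var(R) + (ad+bc)·Cov[U, R], with a=-4.33, b=-3.8, c=-4, d=3.5.
ac·Var(U) = (-4.33)·(-4)·18 = 311.76
bd·Var(R) = (-3.8)·3.5·28.7 = -381.71
(ad+bc)·Cov[U, R] = (0.045)·(-15) = -0.675
Cov[X, V] = 311.76 + (-381.71) + (-0.675) = -70.625.

Cov[X, V] = -70.625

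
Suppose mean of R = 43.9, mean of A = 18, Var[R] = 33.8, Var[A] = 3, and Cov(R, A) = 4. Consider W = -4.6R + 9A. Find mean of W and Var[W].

mean of W = (-4.6)·mean of R + 9·mean of A = (-4.6)·43.9 + 9·18 = -39.94.
Var[W] = a²·Var[R] + b²·Var[A] + 2ab·Cov(R, A) with a = -4.6, b = 9.
= (-4.6)²·33.8 + 9²·3 + 2·(-4.6)·9·4
= 715.208 + 243 + (-331.2) = 627.008.

mean of W = -39.94, Var[W] = 627.008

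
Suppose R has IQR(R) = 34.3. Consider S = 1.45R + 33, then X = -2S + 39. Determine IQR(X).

IQR(X) = 99.47

IQR(S) = |1.45|·34.3 = 49.735.
IQR(X) = |-2|·49.735 = 99.47.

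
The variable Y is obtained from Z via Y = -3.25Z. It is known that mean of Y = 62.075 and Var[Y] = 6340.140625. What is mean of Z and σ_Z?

mean of Z = -19.1, σ_Z = 24.5

From Y = -3.25Z: mean of Y = a·mean of Z + b, so mean of Z = (mean of Y − b)/a = (62.075 − 0)/(-3.25) = -19.1.
σ_Y = √6340.140625 = 79.625.
σ_Y = |a|·σ_Z, so σ_Z = 79.625/|-3.25| = 24.5.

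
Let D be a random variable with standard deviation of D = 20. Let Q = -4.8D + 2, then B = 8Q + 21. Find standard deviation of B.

standard deviation of B = 768

standard deviation of Q = |-4.8|·20 = 96.
standard deviation of B = |8|·96 = 768.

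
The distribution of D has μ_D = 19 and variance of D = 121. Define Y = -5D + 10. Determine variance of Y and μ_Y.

Y = -5D + 10 is linear with a = -5, b = 10.
variance of Y = a²·variance of D = (-5)²·121 = 3025 (the additive constant 10 does not affect variance).
μ_Y = a·μ_D + b = (-5)·19 + 10 = -85.

variance of Y = 3025, μ_Y = -85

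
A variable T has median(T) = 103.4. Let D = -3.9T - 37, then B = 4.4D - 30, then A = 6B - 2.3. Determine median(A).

median(D) = (-3.9)·103.4 + (-37) = -440.26.
median(B) = 4.4·(-440.26) + (-30) = -1967.144.
median(A) = 6·(-1967.144) + (-2.3) = -11805.164.

median(A) = -11805.164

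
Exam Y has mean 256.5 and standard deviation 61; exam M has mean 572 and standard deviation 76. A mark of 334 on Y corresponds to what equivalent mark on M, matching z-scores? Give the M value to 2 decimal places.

z = (334 − 256.5)/61 ≈ 1.2705.
M = 572 + z·76 = 572 + (334 − 256.5)·76/61 ≈ 668.56.

M = 668.56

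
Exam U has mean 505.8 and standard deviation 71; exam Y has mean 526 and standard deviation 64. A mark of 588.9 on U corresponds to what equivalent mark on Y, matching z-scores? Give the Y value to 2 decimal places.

Y = 600.91

z = (588.9 − 505.8)/71 ≈ 1.1704.
Y = 526 + z·64 = 526 + (588.9 − 505.8)·64/71 ≈ 600.91.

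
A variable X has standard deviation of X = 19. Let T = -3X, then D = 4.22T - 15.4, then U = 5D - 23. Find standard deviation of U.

standard deviation of U = 1202.7

standard deviation of T = |-3|·19 = 57.
standard deviation of D = |4.22|·57 = 240.54.
standard deviation of U = |5|·240.54 = 1202.7.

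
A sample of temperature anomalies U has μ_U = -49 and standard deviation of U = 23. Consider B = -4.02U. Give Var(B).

Var(B) = 8548.8516

B = -4.02U is linear with a = -4.02, b = 0.
Var(U) = 23² = 529.
Var(B) = a²·Var(U) = (-4.02)²·529 = 8548.8516.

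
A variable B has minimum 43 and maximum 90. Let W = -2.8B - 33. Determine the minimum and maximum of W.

a = -2.8 < 0, so order reverses: min(W) = a·max(B)+b = (-2.8)·90 + (-33) = -285; max(W) = a·min(B)+b = (-2.8)·43 + (-33) = -153.4.

min(W) = -285, max(W) = -153.4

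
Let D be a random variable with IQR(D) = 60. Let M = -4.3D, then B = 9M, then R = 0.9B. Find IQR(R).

IQR(R) = 2089.8

IQR(M) = |-4.3|·60 = 258.
IQR(B) = |9|·258 = 2322.
IQR(R) = |0.9|·2322 = 2089.8.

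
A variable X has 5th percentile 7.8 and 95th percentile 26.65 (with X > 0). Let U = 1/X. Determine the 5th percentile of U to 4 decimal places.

1/X is decreasing on X > 0, so percentile order reverses: P_{5}(U) uses P_{95}(X) = 26.65.
P_{5}(U) = 1/26.65 ≈ 0.0375.

5th percentile of U = 0.0375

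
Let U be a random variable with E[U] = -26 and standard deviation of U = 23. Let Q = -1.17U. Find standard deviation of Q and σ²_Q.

standard deviation of Q = 26.91, σ²_Q = 724.1481

Q = -1.17U is linear with a = -1.17, b = 0.
standard deviation of Q = |a|·standard deviation of U = |-1.17|·23 = 26.91.
σ²_U = 23² = 529.
σ²_Q = a²·σ²_U = (-1.17)²·529 = 724.1481.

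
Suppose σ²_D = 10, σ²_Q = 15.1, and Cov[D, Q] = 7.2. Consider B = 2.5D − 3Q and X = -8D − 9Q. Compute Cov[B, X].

Cov[B, X] = 218.5

By bilinearity, Cov[B, X] = ac·σ²_D + bd·σ²_Q + (ad+bc)·Cov[D, Q], with a=2.5, b=-3, c=-8, d=-9.
ac·σ²_D = 2.5·(-8)·10 = -200
bd·σ²_Q = (-3)·(-9)·15.1 = 407.7
(ad+bc)·Cov[D, Q] = (1.5)·7.2 = 10.8
Cov[B, X] = -200 + 407.7 + 10.8 = 218.5.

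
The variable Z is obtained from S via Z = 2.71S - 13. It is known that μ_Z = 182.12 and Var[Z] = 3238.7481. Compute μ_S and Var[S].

μ_S = 72, Var[S] = 441

From Z = 2.71S - 13: μ_Z = a·μ_S + b, so μ_S = (μ_Z − b)/a = (182.12 − (-13))/2.71 = 72.
Var[Z] = a²·Var[S], so Var[S] = 3238.7481/2.71² = 441.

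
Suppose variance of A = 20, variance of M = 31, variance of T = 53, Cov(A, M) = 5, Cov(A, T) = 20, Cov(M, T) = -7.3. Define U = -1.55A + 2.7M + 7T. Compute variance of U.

variance of U = 2119.25

variance of U = a²·variance of A + b²·variance of M + c²·variance of T + 2ab·Cov(A, M) + 2ac·Cov(A, T) + 2bc·Cov(M, T), with a = -1.55, b = 2.7, c = 7.
= 48.05 + 225.99 + 2597 + (-41.85) + (-434) + (-275.94)
= 2119.25.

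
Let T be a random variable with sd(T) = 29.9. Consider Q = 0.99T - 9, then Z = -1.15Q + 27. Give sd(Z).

sd(Z) = 34.04115

sd(Q) = |0.99|·29.9 = 29.601.
sd(Z) = |-1.15|·29.601 = 34.04115.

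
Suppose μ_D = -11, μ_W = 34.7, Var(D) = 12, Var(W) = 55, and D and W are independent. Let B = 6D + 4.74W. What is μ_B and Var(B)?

μ_B = 98.478, Var(B) = 1667.718

μ_B = 6·μ_D + 4.74·μ_W = 6·(-11) + 4.74·34.7 = 98.478.
Var(B) = a²·Var(D) + b²·Var(W) + 2ab·covariance of D and W with a = 6, b = 4.74.
Independence gives covariance of D and W = 0.
= 6²·12 + 4.74²·55 + 2·6·4.74·0
= 432 + 1235.718 + 0 = 1667.718.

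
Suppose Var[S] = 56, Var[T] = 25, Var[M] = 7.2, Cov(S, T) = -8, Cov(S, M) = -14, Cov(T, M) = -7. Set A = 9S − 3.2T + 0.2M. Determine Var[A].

Var[A] = a²·Var[S] + b²·Var[T] + c²·Var[M] + 2ab·Cov(S, T) + 2ac·Cov(S, M) + 2bc·Cov(T, M), with a = 9, b = -3.2, c = 0.2.
= 4536 + 256 + 0.288 + 460.8 + (-50.4) + 8.96
= 5211.648.

Var[A] = 5211.648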